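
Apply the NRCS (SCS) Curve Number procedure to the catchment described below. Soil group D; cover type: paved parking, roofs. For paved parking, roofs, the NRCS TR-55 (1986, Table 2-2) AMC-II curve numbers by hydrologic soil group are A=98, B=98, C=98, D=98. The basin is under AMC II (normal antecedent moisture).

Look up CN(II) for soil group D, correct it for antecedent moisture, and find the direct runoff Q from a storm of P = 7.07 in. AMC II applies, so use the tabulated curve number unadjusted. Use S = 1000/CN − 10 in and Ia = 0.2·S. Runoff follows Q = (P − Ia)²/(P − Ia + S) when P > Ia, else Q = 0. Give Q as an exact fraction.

NRCS table: paved parking, roofs, soil group D → CN(II) = 98
Average conditions: CN = 98 (no AMC adjustment).
S = 1000/98 − 10 = 10/49 in ≈ 0.204 in
Initial abstraction Ia = S/5 = (10/49)/5 = 2/49 ≈ 0.041 in
P − Ia = 7.070 − 0.041 = 34443/4900 ≈ 7.029 in (> 0, runoff occurs)
Q: (34443/4900)² ÷ (35443/4900) = 1186320249/173670700 in (≈ 6.831 in)

Q = 1186320249/173670700 in ≈ 6.831 in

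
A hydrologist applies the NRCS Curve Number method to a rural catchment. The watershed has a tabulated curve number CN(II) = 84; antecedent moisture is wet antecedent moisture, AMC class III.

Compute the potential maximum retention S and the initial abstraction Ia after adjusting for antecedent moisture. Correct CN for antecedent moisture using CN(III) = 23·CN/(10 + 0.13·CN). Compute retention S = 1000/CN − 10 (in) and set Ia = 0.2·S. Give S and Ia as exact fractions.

Adjust CN=84 to AMC III: 23·84/(10 + 0.13·84) → 1932 ÷ (523/25) = 48300/523 ≈ 92.352
Retention S: 1000/CN − 10 with CN=92.352 → S = 400/483 ≈ 0.828 in
Ia = 0.2S: 0.2·0.828 = 0.166 in (exactly 80/483)

S = 400/483 in ≈ 0.828 in; Ia = 80/483 in ≈ 0.166 in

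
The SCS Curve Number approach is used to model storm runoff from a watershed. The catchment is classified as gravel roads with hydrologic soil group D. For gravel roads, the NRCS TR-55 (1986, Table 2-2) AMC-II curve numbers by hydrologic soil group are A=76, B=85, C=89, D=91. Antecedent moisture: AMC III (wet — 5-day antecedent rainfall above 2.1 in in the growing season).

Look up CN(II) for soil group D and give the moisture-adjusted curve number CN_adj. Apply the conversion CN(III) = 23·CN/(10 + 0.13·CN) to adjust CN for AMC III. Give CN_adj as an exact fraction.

NRCS table: gravel roads, soil group D → CN(II) = 91
Adjust CN=91 to AMC III: 23·91/(10 + 0.13·91) → 2093 ÷ (2183/100) = 209300/2183 ≈ 95.877

CN_adj = 209300/2183 ≈ 95.877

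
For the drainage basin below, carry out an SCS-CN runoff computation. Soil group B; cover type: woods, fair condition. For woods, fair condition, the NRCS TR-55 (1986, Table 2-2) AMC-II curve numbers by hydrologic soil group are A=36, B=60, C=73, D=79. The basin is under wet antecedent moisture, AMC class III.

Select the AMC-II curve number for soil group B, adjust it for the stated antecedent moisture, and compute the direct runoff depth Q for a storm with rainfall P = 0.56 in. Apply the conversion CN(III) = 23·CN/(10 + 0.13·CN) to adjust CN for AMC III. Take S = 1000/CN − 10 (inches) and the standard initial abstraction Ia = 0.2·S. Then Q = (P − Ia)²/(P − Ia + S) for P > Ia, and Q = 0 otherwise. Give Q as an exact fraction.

NRCS table: woods, fair condition, soil group B → CN(II) = 60
CN(III) from CN(II)=60: (23·60)/(10 + 0.13·60) = 6900/89 ≈ 77.528
S = 1000/(6900/89) − 10 = 200/69 in ≈ 2.899 in
Ia = 0.2S: 0.2·2.899 = 0.580 in (exactly 40/69)
P = 0.560 ≤ Ia = 0.580 in: entire storm abstracted, Q = 0.

Q = 0 in ≈ 0.000 in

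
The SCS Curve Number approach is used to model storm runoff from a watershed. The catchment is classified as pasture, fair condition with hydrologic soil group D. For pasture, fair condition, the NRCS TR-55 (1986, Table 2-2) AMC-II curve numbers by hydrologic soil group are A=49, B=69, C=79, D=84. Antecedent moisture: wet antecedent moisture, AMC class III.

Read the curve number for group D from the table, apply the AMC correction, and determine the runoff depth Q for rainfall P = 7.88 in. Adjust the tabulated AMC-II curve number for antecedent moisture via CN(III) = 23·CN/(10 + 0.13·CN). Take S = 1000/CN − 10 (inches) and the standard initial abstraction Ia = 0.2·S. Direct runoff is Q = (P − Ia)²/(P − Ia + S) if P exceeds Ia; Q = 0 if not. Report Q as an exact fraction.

NRCS table: pasture, fair condition, soil group D → CN(II) = 84
Wet (AMC III): CN(III) = 23·84/(10 + 0.13·84) = 1932/(523/25) = 48300/523 ≈ 92.352
Max retention: S = 1000/(48300/523) − 10 = 400/483 in (≈ 0.828 in)
Initial abstraction Ia = S/5 = (400/483)/5 = 80/483 ≈ 0.166 in
P − Ia = 7.880 − 0.166 = 93151/12075 ≈ 7.714 in (> 0, runoff occurs)
Runoff Q = (P−Ia)²/(P−Ia+S) = (7.714)²/(7.714+0.828) = 8677108801/1245548325 ≈ 6.966 in

Q = 8677108801/1245548325 in ≈ 6.966 in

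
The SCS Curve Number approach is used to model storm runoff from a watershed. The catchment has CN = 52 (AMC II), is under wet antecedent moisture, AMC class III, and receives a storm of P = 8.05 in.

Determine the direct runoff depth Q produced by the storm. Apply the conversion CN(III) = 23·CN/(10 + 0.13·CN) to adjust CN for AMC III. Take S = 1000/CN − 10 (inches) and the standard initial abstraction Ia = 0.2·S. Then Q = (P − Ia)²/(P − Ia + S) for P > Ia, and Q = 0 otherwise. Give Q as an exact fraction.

Adjust CN=52 to AMC III: 23·52/(10 + 0.13·52) → 1196 ÷ (419/25) = 29900/419 ≈ 71.360
Retention S: 1000/CN − 10 with CN=71.360 → S = 1200/299 ≈ 4.013 in
Ia = 0.2S: 0.2·4.013 = 0.803 in (exactly 240/299)
Since P=8.050 > Ia=0.803: effective rainfall P−Ia = 43339/5980 in
Q = (43339/5980)²/((43339/5980) + 1200/299) = (1878268921/35760400)/(67339/5980) = 1878268921/402687220 in ≈ 4.664 in

Q = 1878268921/402687220 in ≈ 4.664 in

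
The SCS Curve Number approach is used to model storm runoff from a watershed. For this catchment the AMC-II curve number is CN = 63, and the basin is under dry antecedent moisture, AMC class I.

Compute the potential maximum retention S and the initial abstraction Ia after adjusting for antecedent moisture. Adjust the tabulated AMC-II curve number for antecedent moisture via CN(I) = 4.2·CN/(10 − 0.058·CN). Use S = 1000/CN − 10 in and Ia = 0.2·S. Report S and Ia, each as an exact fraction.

Adjust CN=63 to AMC I: 4.2·63/(10 − 0.058·63) → (1323/5) ÷ (3173/500) = 132300/3173 ≈ 41.696
Retention S: 1000/CN − 10 with CN=41.696 → S = 18500/1323 ≈ 13.983 in
Ia = 0.2S: 0.2·13.983 = 2.797 in (exactly 3700/1323)

S = 18500/1323 in ≈ 13.983 in; Ia = 3700/1323 in ≈ 2.797 in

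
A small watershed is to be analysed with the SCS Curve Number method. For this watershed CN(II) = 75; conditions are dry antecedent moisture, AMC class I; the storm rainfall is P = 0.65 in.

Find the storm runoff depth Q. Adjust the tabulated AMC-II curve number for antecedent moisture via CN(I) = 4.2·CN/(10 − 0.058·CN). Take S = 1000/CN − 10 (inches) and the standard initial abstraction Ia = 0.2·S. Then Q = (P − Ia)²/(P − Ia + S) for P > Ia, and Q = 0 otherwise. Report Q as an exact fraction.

Q = 0 in ≈ 0.000 in

Adjust CN=75 to AMC I: 4.2·75/(10 − 0.058·75) → 315 ÷ (113/20) = 6300/113 ≈ 55.752
S = 1000/(6300/113) − 10 = 500/63 in ≈ 7.937 in
Ia = 0.2S: 0.2·7.937 = 1.587 in (exactly 100/63)
P = 0.650 ≤ Ia = 1.587 in: entire storm abstracted, Q = 0.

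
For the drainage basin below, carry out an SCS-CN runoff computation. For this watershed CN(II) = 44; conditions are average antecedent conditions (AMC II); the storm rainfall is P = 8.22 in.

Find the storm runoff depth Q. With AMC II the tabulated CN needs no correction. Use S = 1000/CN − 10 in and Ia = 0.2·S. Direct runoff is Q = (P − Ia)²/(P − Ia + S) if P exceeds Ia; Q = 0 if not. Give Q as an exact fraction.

AMC II — tabulated CN = 44 applies directly.
Retention S: 1000/CN − 10 with CN=44.000 → S = 140/11 ≈ 12.727 in
Ia = 0.2S: 0.2·12.727 = 2.545 in (exactly 28/11)
Excess rainfall: 8.220 − 2.545 = 5.675 in; P > Ia so Q > 0
Runoff Q = (P−Ia)²/(P−Ia+S) = (5.675)²/(5.675+12.727) = 9740641/5566550 ≈ 1.750 in

Q = 9740641/5566550 in ≈ 1.750 in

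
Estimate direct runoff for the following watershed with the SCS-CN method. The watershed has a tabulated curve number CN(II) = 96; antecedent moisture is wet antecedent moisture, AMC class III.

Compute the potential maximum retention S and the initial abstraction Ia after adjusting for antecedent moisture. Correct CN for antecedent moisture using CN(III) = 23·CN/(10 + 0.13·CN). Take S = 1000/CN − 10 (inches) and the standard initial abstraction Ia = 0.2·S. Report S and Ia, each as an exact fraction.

S = 25/138 in ≈ 0.181 in; Ia = 5/138 in ≈ 0.036 in

CN(III) from CN(II)=96: (23·96)/(10 + 0.13·96) = 27600/281 ≈ 98.221
Retention S: 1000/CN − 10 with CN=98.221 → S = 25/138 ≈ 0.181 in
Ia = 0.2·(25/138) = 5/138 in ≈ 0.036 in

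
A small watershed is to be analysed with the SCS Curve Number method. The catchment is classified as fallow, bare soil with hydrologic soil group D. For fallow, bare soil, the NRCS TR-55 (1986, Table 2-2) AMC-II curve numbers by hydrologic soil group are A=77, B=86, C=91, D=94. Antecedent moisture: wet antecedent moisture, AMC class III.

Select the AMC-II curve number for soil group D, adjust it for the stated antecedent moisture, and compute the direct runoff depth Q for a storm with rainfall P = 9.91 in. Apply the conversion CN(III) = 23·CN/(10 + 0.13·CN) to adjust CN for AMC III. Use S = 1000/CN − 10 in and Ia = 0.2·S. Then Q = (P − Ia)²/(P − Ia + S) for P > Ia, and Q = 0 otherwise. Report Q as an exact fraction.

Q = 1134802303441/118398795100 in ≈ 9.585 in

NRCS table: fallow, bare soil, soil group D → CN(II) = 94
Adjust CN=94 to AMC III: 23·94/(10 + 0.13·94) → 2162 ÷ (1111/50) = 108100/1111 ≈ 97.300
Retention S: 1000/CN − 10 with CN=97.300 → S = 300/1081 ≈ 0.278 in
Ia = 0.2S: 0.2·0.278 = 0.056 in (exactly 60/1081)
P − Ia = 9.910 − 0.056 = 1065271/108100 ≈ 9.854 in (> 0, runoff occurs)
Q = (1065271/108100)²/((1065271/108100) + 300/1081) = (1134802303441/11685610000)/(1095271/108100) = 1134802303441/118398795100 in ≈ 9.585 in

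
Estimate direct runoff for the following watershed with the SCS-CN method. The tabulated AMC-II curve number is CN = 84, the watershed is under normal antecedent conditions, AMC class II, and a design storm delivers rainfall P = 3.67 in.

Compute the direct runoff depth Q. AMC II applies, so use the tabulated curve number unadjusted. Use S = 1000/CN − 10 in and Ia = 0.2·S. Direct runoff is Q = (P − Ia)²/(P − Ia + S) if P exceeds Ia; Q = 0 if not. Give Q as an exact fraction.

CN(II) = 84; AMC II needs no correction.
Max retention: S = 1000/84 − 10 = 40/21 in (≈ 1.905 in)
Ia = 0.2S: 0.2·1.905 = 0.381 in (exactly 8/21)
Excess rainfall: 3.670 − 0.381 = 3.289 in; P > Ia so Q > 0
Q = (6907/2100)²/((6907/2100) + 40/21) = (47706649/4410000)/(10907/2100) = 47706649/22904700 in ≈ 2.083 in

Q = 47706649/22904700 in ≈ 2.083 in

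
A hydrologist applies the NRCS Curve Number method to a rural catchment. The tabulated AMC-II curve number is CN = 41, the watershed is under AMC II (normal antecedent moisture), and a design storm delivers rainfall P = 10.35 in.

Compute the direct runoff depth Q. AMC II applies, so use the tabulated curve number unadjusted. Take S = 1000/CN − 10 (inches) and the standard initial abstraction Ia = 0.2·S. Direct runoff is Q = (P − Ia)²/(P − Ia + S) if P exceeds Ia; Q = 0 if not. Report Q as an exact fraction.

AMC II — tabulated CN = 41 applies directly.
Max retention: S = 1000/41 − 10 = 590/41 in (≈ 14.390 in)
Initial abstraction Ia = S/5 = (590/41)/5 = 118/41 ≈ 2.878 in
Since P=10.350 > Ia=2.878: effective rainfall P−Ia = 6127/820 in
Q: (6127/820)² ÷ (17927/820) = 37540129/14700140 in (≈ 2.554 in)

Q = 37540129/14700140 in ≈ 2.554 in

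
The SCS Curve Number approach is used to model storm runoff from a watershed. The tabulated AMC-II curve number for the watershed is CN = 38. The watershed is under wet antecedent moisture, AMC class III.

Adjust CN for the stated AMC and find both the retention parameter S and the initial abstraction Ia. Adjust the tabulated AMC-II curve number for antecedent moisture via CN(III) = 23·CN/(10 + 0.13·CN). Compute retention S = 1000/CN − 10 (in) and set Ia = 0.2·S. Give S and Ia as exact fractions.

S = 3100/437 in ≈ 7.094 in; Ia = 620/437 in ≈ 1.419 in

Wet (AMC III): CN(III) = 23·38/(10 + 0.13·38) = 874/(747/50) = 43700/747 ≈ 58.501
S = 1000/(43700/747) − 10 = 3100/437 in ≈ 7.094 in
Ia = 0.2S: 0.2·7.094 = 1.419 in (exactly 620/437)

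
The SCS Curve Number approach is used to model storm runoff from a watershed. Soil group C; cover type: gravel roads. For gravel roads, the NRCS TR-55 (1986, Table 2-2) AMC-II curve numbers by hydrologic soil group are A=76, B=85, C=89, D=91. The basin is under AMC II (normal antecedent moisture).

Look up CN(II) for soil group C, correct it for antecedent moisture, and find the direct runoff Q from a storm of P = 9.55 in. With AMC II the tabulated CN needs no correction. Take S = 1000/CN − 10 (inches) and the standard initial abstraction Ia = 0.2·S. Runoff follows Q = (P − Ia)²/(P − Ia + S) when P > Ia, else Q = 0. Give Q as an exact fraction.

Q = 274200481/33391020 in ≈ 8.212 in

NRCS table: gravel roads, soil group C → CN(II) = 89
CN(II) = 89; AMC II needs no correction.
S = 1000/89 − 10 = 110/89 in ≈ 1.236 in
Ia = 0.2S: 0.2·1.236 = 0.247 in (exactly 22/89)
P − Ia = 9.550 − 0.247 = 16559/1780 ≈ 9.303 in (> 0, runoff occurs)
Runoff Q = (P−Ia)²/(P−Ia+S) = (9.303)²/(9.303+1.236) = 274200481/33391020 ≈ 8.212 in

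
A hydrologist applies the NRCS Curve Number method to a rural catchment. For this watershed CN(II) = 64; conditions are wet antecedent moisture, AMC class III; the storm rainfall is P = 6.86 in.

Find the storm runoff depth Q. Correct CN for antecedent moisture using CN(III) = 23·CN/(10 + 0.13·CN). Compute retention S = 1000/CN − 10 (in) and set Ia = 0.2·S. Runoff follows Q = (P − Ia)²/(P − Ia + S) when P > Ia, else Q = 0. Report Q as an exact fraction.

Adjust CN=64 to AMC III: 23·64/(10 + 0.13·64) → 1472 ÷ (458/25) = 18400/229 ≈ 80.349
Max retention: S = 1000/(18400/229) − 10 = 225/92 in (≈ 2.446 in)
Ia = 0.2S: 0.2·2.446 = 0.489 in (exactly 45/92)
P − Ia = 6.860 − 0.489 = 14653/2300 ≈ 6.371 in (> 0, runoff occurs)
Q: (14653/2300)² ÷ (10139/1150) = 214710409/46639400 in (≈ 4.604 in)

Q = 214710409/46639400 in ≈ 4.604 in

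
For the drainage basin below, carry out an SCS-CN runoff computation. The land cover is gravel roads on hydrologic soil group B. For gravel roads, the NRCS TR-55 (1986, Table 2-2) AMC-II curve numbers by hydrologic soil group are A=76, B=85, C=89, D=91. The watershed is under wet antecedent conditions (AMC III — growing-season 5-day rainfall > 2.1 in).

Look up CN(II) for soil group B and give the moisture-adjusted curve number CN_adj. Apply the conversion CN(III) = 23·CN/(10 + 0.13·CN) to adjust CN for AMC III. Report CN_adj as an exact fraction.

CN_adj = 39100/421 ≈ 92.874

NRCS table: gravel roads, soil group B → CN(II) = 85
Adjust CN=85 to AMC III: 23·85/(10 + 0.13·85) → 1955 ÷ (421/20) = 39100/421 ≈ 92.874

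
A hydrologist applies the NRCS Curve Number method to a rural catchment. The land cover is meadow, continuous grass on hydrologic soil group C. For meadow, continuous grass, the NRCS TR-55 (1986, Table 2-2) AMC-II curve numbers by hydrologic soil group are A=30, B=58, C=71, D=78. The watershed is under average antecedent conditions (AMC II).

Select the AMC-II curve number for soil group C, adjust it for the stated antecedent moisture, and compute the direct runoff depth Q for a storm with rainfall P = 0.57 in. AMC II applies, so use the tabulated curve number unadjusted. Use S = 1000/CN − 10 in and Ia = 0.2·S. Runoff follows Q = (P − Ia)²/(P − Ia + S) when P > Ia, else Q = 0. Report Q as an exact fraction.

NRCS table: meadow, continuous grass, soil group C → CN(II) = 71
Average conditions: CN = 71 (no AMC adjustment).
Retention S: 1000/CN − 10 with CN=71.000 → S = 290/71 ≈ 4.085 in
Initial abstraction Ia = S/5 = (290/71)/5 = 58/71 ≈ 0.817 in
P = 0.570 ≤ Ia = 0.817 in: entire storm abstracted, Q = 0.

Q = 0 in ≈ 0.000 in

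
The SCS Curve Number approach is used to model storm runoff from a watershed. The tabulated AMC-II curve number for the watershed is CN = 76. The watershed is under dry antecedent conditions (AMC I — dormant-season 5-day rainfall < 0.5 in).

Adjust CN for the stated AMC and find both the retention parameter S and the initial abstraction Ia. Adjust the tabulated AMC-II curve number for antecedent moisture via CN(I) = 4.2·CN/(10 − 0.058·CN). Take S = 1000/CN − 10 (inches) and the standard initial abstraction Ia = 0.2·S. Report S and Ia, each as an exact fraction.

CN(I) from CN(II)=76: (4.2·76)/(10 − 0.058·76) = 13300/233 ≈ 57.082
Max retention: S = 1000/(13300/233) − 10 = 1000/133 in (≈ 7.519 in)
Ia = 0.2S: 0.2·7.519 = 1.504 in (exactly 200/133)

S = 1000/133 in ≈ 7.519 in; Ia = 200/133 in ≈ 1.504 in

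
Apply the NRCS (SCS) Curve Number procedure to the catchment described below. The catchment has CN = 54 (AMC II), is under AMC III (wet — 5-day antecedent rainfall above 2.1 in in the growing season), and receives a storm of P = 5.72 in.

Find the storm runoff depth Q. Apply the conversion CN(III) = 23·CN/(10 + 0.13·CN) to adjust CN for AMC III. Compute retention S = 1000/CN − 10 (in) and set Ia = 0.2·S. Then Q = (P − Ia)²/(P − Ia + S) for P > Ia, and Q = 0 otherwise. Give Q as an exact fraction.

Q = 11296321/3956175 in ≈ 2.855 in

CN(III) from CN(II)=54: (23·54)/(10 + 0.13·54) = 2700/37 ≈ 72.973
Retention S: 1000/CN − 10 with CN=72.973 → S = 100/27 ≈ 3.704 in
Ia = 0.2S: 0.2·3.704 = 0.741 in (exactly 20/27)
Since P=5.720 > Ia=0.741: effective rainfall P−Ia = 3361/675 in
Q = (3361/675)²/((3361/675) + 100/27) = (11296321/455625)/(5861/675) = 11296321/3956175 in ≈ 2.855 in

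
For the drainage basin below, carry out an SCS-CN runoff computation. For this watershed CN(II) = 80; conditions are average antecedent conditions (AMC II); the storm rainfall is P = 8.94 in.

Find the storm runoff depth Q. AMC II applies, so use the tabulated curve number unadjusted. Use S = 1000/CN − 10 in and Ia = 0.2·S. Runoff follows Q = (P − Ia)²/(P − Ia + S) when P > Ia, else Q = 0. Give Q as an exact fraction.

Q = 89042/13675 in ≈ 6.511 in

CN(II) = 80; AMC II needs no correction.
S = 1000/80 − 10 = 5/2 in ≈ 2.500 in
Ia = 0.2S: 0.2·2.500 = 0.500 in (exactly 1/2)
P − Ia = 8.940 − 0.500 = 211/25 ≈ 8.440 in (> 0, runoff occurs)
Q = (211/25)²/((211/25) + 5/2) = (44521/625)/(547/50) = 89042/13675 in ≈ 6.511 in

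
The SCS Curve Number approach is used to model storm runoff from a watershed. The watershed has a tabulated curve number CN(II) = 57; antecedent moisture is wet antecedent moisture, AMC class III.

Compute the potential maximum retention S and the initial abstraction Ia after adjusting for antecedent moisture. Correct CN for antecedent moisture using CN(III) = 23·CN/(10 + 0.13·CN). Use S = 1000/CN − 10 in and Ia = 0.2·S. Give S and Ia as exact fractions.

S = 4300/1311 in ≈ 3.280 in; Ia = 860/1311 in ≈ 0.656 in

Adjust CN=57 to AMC III: 23·57/(10 + 0.13·57) → 1311 ÷ (1741/100) = 131100/1741 ≈ 75.302
Max retention: S = 1000/(131100/1741) − 10 = 4300/1311 in (≈ 3.280 in)
Initial abstraction Ia = S/5 = (4300/1311)/5 = 860/1311 ≈ 0.656 in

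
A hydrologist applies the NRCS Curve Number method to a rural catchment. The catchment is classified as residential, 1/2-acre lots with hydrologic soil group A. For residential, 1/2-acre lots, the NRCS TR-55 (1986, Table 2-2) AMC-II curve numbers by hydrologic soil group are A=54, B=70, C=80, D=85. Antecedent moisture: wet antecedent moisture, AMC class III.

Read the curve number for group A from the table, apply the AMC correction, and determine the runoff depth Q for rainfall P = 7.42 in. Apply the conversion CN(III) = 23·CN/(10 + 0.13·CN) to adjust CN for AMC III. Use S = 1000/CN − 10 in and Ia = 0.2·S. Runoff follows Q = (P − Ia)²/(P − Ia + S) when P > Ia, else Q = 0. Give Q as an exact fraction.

NRCS table: residential, 1/2-acre lots, soil group A → CN(II) = 54
Wet (AMC III): CN(III) = 23·54/(10 + 0.13·54) = 1242/(851/50) = 2700/37 ≈ 72.973
S = 1000/(2700/37) − 10 = 100/27 in ≈ 3.704 in
Initial abstraction Ia = S/5 = (100/27)/5 = 20/27 ≈ 0.741 in
P − Ia = 7.420 − 0.741 = 9017/1350 ≈ 6.679 in (> 0, runoff occurs)
Q = (9017/1350)²/((9017/1350) + 100/27) = (81306289/1822500)/(14017/1350) = 81306289/18922950 in ≈ 4.297 in

Q = 81306289/18922950 in ≈ 4.297 in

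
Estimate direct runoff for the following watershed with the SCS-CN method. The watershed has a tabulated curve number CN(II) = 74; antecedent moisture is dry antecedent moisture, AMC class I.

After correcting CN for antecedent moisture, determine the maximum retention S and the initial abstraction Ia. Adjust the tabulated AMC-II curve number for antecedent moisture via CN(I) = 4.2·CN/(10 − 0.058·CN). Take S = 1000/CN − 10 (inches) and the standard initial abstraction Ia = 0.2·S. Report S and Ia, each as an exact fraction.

Adjust CN=74 to AMC I: 4.2·74/(10 − 0.058·74) → (1554/5) ÷ (1427/250) = 77700/1427 ≈ 54.450
Max retention: S = 1000/(77700/1427) − 10 = 6500/777 in (≈ 8.366 in)
Ia = 0.2·(6500/777) = 1300/777 in ≈ 1.673 in

S = 6500/777 in ≈ 8.366 in; Ia = 1300/777 in ≈ 1.673 in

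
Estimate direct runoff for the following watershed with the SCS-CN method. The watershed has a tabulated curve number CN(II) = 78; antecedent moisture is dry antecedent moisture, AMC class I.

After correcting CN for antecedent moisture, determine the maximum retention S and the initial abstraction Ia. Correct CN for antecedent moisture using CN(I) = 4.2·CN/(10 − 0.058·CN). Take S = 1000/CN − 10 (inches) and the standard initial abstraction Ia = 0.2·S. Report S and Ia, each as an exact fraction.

S = 5500/819 in ≈ 6.716 in; Ia = 1100/819 in ≈ 1.343 in

CN(I) from CN(II)=78: (4.2·78)/(10 − 0.058·78) = 81900/1369 ≈ 59.825
Max retention: S = 1000/(81900/1369) − 10 = 5500/819 in (≈ 6.716 in)
Ia = 0.2S: 0.2·6.716 = 1.343 in (exactly 1100/819)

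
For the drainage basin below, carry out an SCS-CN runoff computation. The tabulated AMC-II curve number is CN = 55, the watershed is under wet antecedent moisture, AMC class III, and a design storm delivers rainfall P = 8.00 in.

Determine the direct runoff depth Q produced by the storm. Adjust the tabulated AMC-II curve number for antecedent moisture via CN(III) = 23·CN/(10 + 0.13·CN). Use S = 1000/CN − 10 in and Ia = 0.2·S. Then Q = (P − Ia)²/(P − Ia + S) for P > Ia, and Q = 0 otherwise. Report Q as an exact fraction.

Q = 425042/86779 in ≈ 4.898 in

Wet (AMC III): CN(III) = 23·55/(10 + 0.13·55) = 1265/(343/20) = 25300/343 ≈ 73.761
Max retention: S = 1000/(25300/343) − 10 = 900/253 in (≈ 3.557 in)
Ia = 0.2·(900/253) = 180/253 in ≈ 0.711 in
Since P=8.000 > Ia=0.711: effective rainfall P−Ia = 1844/253 in
Runoff Q = (P−Ia)²/(P−Ia+S) = (7.289)²/(7.289+3.557) = 425042/86779 ≈ 4.898 in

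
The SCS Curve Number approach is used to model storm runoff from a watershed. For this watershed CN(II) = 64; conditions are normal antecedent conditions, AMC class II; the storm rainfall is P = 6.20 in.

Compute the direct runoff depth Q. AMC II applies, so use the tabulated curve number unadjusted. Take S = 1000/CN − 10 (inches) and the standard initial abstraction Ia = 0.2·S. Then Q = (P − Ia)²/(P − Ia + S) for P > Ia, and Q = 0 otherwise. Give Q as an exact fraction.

Q = 41209/17120 in ≈ 2.407 in

CN(II) = 64; AMC II needs no correction.
Max retention: S = 1000/64 − 10 = 45/8 in (≈ 5.625 in)
Initial abstraction Ia = S/5 = (45/8)/5 = 9/8 ≈ 1.125 in
P − Ia = 6.200 − 1.125 = 203/40 ≈ 5.075 in (> 0, runoff occurs)
Runoff Q = (P−Ia)²/(P−Ia+S) = (5.075)²/(5.075+5.625) = 41209/17120 ≈ 2.407 in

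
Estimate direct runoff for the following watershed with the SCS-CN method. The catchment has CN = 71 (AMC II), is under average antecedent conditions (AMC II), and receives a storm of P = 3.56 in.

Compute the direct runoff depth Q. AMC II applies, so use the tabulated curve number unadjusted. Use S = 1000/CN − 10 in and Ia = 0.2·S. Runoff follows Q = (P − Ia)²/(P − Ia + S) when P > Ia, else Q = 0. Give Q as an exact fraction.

Q = 23707161/21511225 in ≈ 1.102 in

CN(II) = 71; AMC II needs no correction.
Max retention: S = 1000/71 − 10 = 290/71 in (≈ 4.085 in)
Ia = 0.2S: 0.2·4.085 = 0.817 in (exactly 58/71)
P − Ia = 3.560 − 0.817 = 4869/1775 ≈ 2.743 in (> 0, runoff occurs)
Q = (4869/1775)²/((4869/1775) + 290/71) = (23707161/3150625)/(12119/1775) = 23707161/21511225 in ≈ 1.102 in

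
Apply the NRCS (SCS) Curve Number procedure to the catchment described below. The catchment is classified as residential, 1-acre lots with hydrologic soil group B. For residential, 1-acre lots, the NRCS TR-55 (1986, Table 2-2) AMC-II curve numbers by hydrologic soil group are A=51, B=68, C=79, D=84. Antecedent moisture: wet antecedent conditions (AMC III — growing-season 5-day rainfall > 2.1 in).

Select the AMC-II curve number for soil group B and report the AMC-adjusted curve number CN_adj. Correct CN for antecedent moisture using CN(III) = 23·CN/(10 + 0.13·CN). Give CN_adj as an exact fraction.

CN_adj = 39100/471 ≈ 83.015

NRCS table: residential, 1-acre lots, soil group B → CN(II) = 68
Adjust CN=68 to AMC III: 23·68/(10 + 0.13·68) → 1564 ÷ (471/25) = 39100/471 ≈ 83.015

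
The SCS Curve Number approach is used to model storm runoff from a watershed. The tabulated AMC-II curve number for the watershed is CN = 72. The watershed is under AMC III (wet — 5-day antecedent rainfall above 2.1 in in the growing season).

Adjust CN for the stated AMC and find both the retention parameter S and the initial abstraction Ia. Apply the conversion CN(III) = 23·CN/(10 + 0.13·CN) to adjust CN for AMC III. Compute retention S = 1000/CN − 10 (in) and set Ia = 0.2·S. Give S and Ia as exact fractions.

CN(III) from CN(II)=72: (23·72)/(10 + 0.13·72) = 10350/121 ≈ 85.537
Max retention: S = 1000/(10350/121) − 10 = 350/207 in (≈ 1.691 in)
Ia = 0.2·(350/207) = 70/207 in ≈ 0.338 in

S = 350/207 in ≈ 1.691 in; Ia = 70/207 in ≈ 0.338 in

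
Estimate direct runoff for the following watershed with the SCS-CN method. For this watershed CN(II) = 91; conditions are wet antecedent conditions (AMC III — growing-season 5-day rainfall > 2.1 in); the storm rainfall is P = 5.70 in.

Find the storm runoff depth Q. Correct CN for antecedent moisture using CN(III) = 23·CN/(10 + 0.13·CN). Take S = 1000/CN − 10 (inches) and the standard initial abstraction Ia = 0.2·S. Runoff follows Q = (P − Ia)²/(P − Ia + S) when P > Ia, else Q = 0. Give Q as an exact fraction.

Adjust CN=91 to AMC III: 23·91/(10 + 0.13·91) → 2093 ÷ (2183/100) = 209300/2183 ≈ 95.877
S = 1000/(209300/2183) − 10 = 900/2093 in ≈ 0.430 in
Ia = 0.2·(900/2093) = 180/2093 in ≈ 0.086 in
P − Ia = 5.700 − 0.086 = 117501/20930 ≈ 5.614 in (> 0, runoff occurs)
Q = (117501/20930)²/((117501/20930) + 900/2093) = (13806485001/438064900)/(126501/20930) = 4602161667/882555310 in ≈ 5.215 in

Q = 4602161667/882555310 in ≈ 5.215 in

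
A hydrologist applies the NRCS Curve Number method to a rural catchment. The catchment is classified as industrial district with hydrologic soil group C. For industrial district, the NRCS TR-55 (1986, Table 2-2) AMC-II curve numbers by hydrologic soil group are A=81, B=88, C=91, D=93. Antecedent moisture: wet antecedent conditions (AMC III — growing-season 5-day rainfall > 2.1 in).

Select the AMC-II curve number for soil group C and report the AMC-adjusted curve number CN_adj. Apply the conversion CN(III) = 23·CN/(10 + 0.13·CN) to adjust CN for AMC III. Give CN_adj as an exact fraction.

NRCS table: industrial district, soil group C → CN(II) = 91
Adjust CN=91 to AMC III: 23·91/(10 + 0.13·91) → 2093 ÷ (2183/100) = 209300/2183 ≈ 95.877

CN_adj = 209300/2183 ≈ 95.877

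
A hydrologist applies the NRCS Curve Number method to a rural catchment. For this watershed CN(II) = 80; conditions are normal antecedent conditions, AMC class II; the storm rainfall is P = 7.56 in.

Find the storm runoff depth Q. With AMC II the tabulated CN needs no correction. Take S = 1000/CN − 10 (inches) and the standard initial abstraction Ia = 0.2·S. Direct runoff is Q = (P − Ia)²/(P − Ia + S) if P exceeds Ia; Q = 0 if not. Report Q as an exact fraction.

Q = 124609/23900 in ≈ 5.214 in

Average conditions: CN = 80 (no AMC adjustment).
Max retention: S = 1000/80 − 10 = 5/2 in (≈ 2.500 in)
Ia = 0.2S: 0.2·2.500 = 0.500 in (exactly 1/2)
P − Ia = 7.560 − 0.500 = 353/50 ≈ 7.060 in (> 0, runoff occurs)
Q = (353/50)²/((353/50) + 5/2) = (124609/2500)/(239/25) = 124609/23900 in ≈ 5.214 in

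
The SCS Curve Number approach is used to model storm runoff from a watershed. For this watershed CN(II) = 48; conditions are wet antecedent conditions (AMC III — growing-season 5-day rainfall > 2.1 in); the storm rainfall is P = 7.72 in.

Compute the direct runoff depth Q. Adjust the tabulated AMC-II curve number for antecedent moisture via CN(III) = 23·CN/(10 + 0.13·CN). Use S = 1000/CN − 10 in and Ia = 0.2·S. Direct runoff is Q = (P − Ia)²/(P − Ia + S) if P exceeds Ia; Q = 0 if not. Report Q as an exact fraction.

Wet (AMC III): CN(III) = 23·48/(10 + 0.13·48) = 1104/(406/25) = 13800/203 ≈ 67.980
S = 1000/(13800/203) − 10 = 325/69 in ≈ 4.710 in
Ia = 0.2·(325/69) = 65/69 in ≈ 0.942 in
Excess rainfall: 7.720 − 0.942 = 6.778 in; P > Ia so Q > 0
Q: (11692/1725)² ÷ (19817/1725) = 136702864/34184325 in (≈ 3.999 in)

Q = 136702864/34184325 in ≈ 3.999 in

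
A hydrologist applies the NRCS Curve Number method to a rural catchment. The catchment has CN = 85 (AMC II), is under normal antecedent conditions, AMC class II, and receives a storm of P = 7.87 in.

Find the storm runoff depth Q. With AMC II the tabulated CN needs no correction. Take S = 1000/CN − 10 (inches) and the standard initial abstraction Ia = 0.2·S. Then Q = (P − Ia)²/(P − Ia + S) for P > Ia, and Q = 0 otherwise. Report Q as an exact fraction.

AMC II — tabulated CN = 85 applies directly.
S = 1000/85 − 10 = 30/17 in ≈ 1.765 in
Initial abstraction Ia = S/5 = (30/17)/5 = 6/17 ≈ 0.353 in
Excess rainfall: 7.870 − 0.353 = 7.517 in; P > Ia so Q > 0
Q: (12779/1700)² ÷ (15779/1700) = 163302841/26824300 in (≈ 6.088 in)

Q = 163302841/26824300 in ≈ 6.088 in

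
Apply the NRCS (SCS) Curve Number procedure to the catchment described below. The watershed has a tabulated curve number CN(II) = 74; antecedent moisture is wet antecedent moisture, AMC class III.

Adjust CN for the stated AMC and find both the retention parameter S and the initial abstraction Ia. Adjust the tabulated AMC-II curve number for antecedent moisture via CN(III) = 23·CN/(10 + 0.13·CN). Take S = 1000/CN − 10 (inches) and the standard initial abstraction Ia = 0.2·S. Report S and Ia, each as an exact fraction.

S = 1300/851 in ≈ 1.528 in; Ia = 260/851 in ≈ 0.306 in

Adjust CN=74 to AMC III: 23·74/(10 + 0.13·74) → 1702 ÷ (981/50) = 85100/981 ≈ 86.748
S = 1000/(85100/981) − 10 = 1300/851 in ≈ 1.528 in
Ia = 0.2·(1300/851) = 260/851 in ≈ 0.306 in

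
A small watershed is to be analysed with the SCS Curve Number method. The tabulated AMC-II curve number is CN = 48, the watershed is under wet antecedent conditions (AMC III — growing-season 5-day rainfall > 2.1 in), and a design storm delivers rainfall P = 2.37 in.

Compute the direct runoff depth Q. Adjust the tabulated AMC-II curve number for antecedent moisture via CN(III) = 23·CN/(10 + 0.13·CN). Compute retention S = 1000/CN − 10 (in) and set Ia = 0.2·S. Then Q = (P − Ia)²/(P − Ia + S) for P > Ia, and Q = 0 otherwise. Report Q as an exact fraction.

CN(III) from CN(II)=48: (23·48)/(10 + 0.13·48) = 13800/203 ≈ 67.980
S = 1000/(13800/203) − 10 = 325/69 in ≈ 4.710 in
Ia = 0.2S: 0.2·4.710 = 0.942 in (exactly 65/69)
Excess rainfall: 2.370 − 0.942 = 1.428 in; P > Ia so Q > 0
Runoff Q = (P−Ia)²/(P−Ia+S) = (1.428)²/(1.428+4.710) = 97081609/292235700 ≈ 0.332 in

Q = 97081609/292235700 in ≈ 0.332 in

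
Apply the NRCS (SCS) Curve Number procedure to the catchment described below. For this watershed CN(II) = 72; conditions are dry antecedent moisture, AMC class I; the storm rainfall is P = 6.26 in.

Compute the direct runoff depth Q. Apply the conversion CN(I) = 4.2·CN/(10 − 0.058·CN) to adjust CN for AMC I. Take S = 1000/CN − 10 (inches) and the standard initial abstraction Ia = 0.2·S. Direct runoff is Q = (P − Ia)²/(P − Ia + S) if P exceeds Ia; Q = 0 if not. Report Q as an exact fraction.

Q = 35414401/24908850 in ≈ 1.422 in

CN(I) from CN(II)=72: (4.2·72)/(10 − 0.058·72) = 675/13 ≈ 51.923
Retention S: 1000/CN − 10 with CN=51.923 → S = 250/27 ≈ 9.259 in
Ia = 0.2S: 0.2·9.259 = 1.852 in (exactly 50/27)
Excess rainfall: 6.260 − 1.852 = 4.408 in; P > Ia so Q > 0
Q = (5951/1350)²/((5951/1350) + 250/27) = (35414401/1822500)/(18451/1350) = 35414401/24908850 in ≈ 1.422 in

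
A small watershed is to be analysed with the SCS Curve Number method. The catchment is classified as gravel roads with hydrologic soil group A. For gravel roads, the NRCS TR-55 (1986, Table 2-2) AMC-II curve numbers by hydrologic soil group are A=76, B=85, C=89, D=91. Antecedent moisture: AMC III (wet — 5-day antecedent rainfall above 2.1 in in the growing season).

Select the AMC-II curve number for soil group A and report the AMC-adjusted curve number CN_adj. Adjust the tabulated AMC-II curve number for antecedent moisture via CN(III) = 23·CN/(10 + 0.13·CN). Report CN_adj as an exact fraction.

CN_adj = 43700/497 ≈ 87.928

NRCS table: gravel roads, soil group A → CN(II) = 76
Adjust CN=76 to AMC III: 23·76/(10 + 0.13·76) → 1748 ÷ (497/25) = 43700/497 ≈ 87.928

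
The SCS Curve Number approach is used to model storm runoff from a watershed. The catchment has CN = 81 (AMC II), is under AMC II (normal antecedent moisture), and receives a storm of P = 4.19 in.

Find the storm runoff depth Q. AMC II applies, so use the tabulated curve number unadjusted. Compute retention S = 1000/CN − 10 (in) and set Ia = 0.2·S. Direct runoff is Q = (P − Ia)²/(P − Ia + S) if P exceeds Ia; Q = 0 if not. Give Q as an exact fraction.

Average conditions: CN = 81 (no AMC adjustment).
Max retention: S = 1000/81 − 10 = 190/81 in (≈ 2.346 in)
Ia = 0.2S: 0.2·2.346 = 0.469 in (exactly 38/81)
Since P=4.190 > Ia=0.469: effective rainfall P−Ia = 30139/8100 in
Runoff Q = (P−Ia)²/(P−Ia+S) = (3.721)²/(3.721+2.346) = 908359321/398025900 ≈ 2.282 in

Q = 908359321/398025900 in ≈ 2.282 in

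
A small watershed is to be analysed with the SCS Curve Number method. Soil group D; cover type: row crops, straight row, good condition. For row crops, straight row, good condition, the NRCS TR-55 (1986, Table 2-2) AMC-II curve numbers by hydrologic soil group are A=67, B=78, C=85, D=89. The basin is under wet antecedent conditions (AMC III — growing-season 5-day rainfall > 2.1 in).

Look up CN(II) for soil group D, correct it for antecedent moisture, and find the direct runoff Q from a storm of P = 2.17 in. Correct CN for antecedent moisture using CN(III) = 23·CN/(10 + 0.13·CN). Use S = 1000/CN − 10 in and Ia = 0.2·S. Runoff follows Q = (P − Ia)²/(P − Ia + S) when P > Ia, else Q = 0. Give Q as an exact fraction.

NRCS table: row crops, straight row, good condition, soil group D → CN(II) = 89
Wet (AMC III): CN(III) = 23·89/(10 + 0.13·89) = 2047/(2157/100) = 204700/2157 ≈ 94.900
S = 1000/(204700/2157) − 10 = 1100/2047 in ≈ 0.537 in
Initial abstraction Ia = S/5 = (1100/2047)/5 = 220/2047 ≈ 0.107 in
Excess rainfall: 2.170 − 0.107 = 2.063 in; P > Ia so Q > 0
Q: (422199/204700)² ÷ (532199/204700) = 178251995601/108941135300 in (≈ 1.636 in)

Q = 178251995601/108941135300 in ≈ 1.636 in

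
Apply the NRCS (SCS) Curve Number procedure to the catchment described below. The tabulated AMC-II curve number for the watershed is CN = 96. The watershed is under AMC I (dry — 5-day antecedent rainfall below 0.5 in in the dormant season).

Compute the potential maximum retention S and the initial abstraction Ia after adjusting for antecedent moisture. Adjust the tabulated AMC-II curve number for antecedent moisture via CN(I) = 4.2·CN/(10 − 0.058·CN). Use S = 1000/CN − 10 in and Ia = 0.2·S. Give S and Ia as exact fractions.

Adjust CN=96 to AMC I: 4.2·96/(10 − 0.058·96) → (2016/5) ÷ (554/125) = 25200/277 ≈ 90.975
S = 1000/(25200/277) − 10 = 125/126 in ≈ 0.992 in
Ia = 0.2S: 0.2·0.992 = 0.198 in (exactly 25/126)

S = 125/126 in ≈ 0.992 in; Ia = 25/126 in ≈ 0.198 in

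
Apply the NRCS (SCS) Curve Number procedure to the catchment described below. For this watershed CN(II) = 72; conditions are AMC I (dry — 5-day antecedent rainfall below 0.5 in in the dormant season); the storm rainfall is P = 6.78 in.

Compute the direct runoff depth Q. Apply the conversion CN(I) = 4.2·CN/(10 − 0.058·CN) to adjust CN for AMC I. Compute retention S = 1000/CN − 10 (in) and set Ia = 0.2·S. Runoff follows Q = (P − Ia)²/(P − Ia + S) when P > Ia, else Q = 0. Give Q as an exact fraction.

Dry (AMC I): CN(I) = 4.2·72/(10 − 0.058·72) = (1512/5)/(728/125) = 675/13 ≈ 51.923
Retention S: 1000/CN − 10 with CN=51.923 → S = 250/27 ≈ 9.259 in
Ia = 0.2·(250/27) = 50/27 in ≈ 1.852 in
Since P=6.780 > Ia=1.852: effective rainfall P−Ia = 6653/1350 in
Q: (6653/1350)² ÷ (19153/1350) = 44262409/25856550 in (≈ 1.712 in)

Q = 44262409/25856550 in ≈ 1.712 in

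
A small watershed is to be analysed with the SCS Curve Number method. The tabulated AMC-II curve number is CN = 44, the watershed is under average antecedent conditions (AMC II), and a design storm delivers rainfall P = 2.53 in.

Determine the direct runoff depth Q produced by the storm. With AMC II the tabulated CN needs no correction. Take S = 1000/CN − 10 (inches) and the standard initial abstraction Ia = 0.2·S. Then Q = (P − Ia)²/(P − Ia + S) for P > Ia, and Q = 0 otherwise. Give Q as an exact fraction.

Q = 0 in ≈ 0.000 in

AMC II — tabulated CN = 44 applies directly.
Max retention: S = 1000/44 − 10 = 140/11 in (≈ 12.727 in)
Ia = 0.2S: 0.2·12.727 = 2.545 in (exactly 28/11)
P = 2.530 ≤ Ia = 2.545 in: entire storm abstracted, Q = 0.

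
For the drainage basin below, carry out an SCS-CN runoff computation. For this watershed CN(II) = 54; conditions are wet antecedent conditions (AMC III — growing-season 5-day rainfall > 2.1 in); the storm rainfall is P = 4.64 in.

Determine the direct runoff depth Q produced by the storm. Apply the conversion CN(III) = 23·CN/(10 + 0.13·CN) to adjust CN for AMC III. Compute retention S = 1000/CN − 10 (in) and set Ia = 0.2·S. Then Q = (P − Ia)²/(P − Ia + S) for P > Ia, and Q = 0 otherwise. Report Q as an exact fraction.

Wet (AMC III): CN(III) = 23·54/(10 + 0.13·54) = 1242/(851/50) = 2700/37 ≈ 72.973
S = 1000/(2700/37) − 10 = 100/27 in ≈ 3.704 in
Initial abstraction Ia = S/5 = (100/27)/5 = 20/27 ≈ 0.741 in
Since P=4.640 > Ia=0.741: effective rainfall P−Ia = 2632/675 in
Q = (2632/675)²/((2632/675) + 100/27) = (6927424/455625)/(5132/675) = 1731856/866025 in ≈ 2.000 in

Q = 1731856/866025 in ≈ 2.000 in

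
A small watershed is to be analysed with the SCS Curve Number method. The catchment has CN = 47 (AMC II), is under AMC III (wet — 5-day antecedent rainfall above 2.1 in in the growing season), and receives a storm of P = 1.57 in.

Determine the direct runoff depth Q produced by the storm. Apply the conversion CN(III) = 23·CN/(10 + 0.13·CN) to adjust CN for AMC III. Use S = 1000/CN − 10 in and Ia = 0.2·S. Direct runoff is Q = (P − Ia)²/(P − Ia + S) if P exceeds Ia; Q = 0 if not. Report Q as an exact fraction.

CN(III) from CN(II)=47: (23·47)/(10 + 0.13·47) = 108100/1611 ≈ 67.101
Max retention: S = 1000/(108100/1611) − 10 = 5300/1081 in (≈ 4.903 in)
Initial abstraction Ia = S/5 = (5300/1081)/5 = 1060/1081 ≈ 0.981 in
Since P=1.570 > Ia=0.981: effective rainfall P−Ia = 63717/108100 in
Q: (63717/108100)² ÷ (593717/108100) = 4059856089/64180807700 in (≈ 0.063 in)

Q = 4059856089/64180807700 in ≈ 0.063 in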